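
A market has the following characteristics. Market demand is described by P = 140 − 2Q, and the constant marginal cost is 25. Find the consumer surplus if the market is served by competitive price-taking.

CS = 3306.25

Competitive firms price at marginal cost: P = 25, giving Q = 57.5.
CS = ½·(140 − 25)·57.5 = 3306.25.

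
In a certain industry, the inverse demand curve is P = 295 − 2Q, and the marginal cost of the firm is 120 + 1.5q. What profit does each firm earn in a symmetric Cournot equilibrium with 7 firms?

In a 7-firm Cournot equilibrium, symmetry and the first-order condition give q = (295 − 120)/(17.5) = 10. So Q = 70 and P = 155.
Each firm's profit = 155·10 − (120·10 + ½·1.5·10²) = 275.

π_i = 275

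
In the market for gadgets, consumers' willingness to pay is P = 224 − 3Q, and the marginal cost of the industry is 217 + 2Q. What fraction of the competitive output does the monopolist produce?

The monopolist equates marginal revenue to marginal cost: 224 − 6Q = 217 + 2Q, so Q = 0.875. From demand, P = 221.375.
Under competition P = MC: 224 − 3Q = 217 + 2Q ⇒ Q = 1.4, P = 219.8.
Ratio Q_m/Q_c = 0.875/1.4 = 0.625.

Q_m/Q_c = 0.625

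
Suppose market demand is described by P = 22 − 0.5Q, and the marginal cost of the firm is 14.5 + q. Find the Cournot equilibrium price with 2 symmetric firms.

P = 19

In a 2-firm Cournot equilibrium, symmetry and the first-order condition give q = (22 − 14.5)/(2.5) = 3. So Q = 6 and P = 19.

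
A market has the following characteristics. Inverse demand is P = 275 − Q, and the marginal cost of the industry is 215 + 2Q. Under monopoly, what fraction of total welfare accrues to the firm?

A monopolist chooses Q where MR = MC. MR = 275 − 2Q; setting this equal to 215 + 2Q gives Q = 15 and P = 260.
CS = ½·(275 − 260)·15 = 112.5.
PS = P·Q − VC(Q) = 260·15 − (215·15 + ½·2·15²) = 450.
Share captured = PS/TS = 450/562.5 = 0.8.

PS/TS = 0.8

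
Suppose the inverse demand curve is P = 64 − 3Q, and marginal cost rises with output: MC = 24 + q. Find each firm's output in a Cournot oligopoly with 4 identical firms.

q_i = 2.5

With 4 symmetric Cournot firms, each firm's FOC gives 64 − 15q = 24 + q, so q = 2.5, Q = 4·2.5 = 10, and P = 34.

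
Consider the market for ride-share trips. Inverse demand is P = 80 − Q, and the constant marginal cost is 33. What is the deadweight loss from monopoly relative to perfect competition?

DWL = 276.125

Under competition P = MC = 33, so Q = (80 − 33)/1 = 47.
A monopolist chooses Q where MR = MC. MR = 80 − 2Q; setting this equal to 33 gives Q = 23.5 and P = 56.5.
DWL is the triangle between Q = 23.5 and Q = 47: ½·(47 − 23.5)·(56.5 − 33) = 276.125.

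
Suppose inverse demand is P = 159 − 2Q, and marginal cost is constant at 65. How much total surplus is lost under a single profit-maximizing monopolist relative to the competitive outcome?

DWL = 552.25

Perfect competition: P = MC = 65, so 159 − 2Q = 65 and Q = 47.
A monopolist chooses Q where MR = MC. MR = 159 − 4Q; setting this equal to 65 gives Q = 23.5 and P = 112.
DWL is the triangle between Q = 23.5 and Q = 47: ½·(47 − 23.5)·(112 − 65) = 552.25.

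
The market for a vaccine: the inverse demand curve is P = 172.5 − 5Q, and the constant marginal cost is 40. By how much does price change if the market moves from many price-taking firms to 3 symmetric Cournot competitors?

P rises by 33.125

Competitive firms price at marginal cost: P = 40, giving Q = 26.5.
With 3 symmetric Cournot firms, each firm's FOC gives 172.5 − 20q = 40, so q = 6.625, Q = 3·6.625 = 19.875, and P = 73.125.
Change in price: 73.125 − 40 = 33.125.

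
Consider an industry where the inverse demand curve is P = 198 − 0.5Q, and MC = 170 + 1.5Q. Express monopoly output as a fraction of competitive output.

The monopolist equates marginal revenue to marginal cost: 198 − Q = 170 + 1.5Q, so Q = 11.2. From demand, P = 192.4.
Competitive equilibrium sets price equal to marginal cost: 198 − 0.5Q = 170 + 1.5Q, so Q = 14 and P = 191.
Ratio Q_m/Q_c = 11.2/14 = 0.8.

Q_m/Q_c = 0.8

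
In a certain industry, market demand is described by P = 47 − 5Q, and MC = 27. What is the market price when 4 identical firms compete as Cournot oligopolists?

In a 4-firm Cournot equilibrium, symmetry and the first-order condition give q = (47 − 27)/(25) = 0.8. So Q = 3.2 and P = 31.

P = 31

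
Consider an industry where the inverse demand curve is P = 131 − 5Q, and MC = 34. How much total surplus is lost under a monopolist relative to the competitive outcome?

Under competition P = MC = 34, so Q = (131 − 34)/5 = 19.4.
A monopolist chooses Q where MR = MC. MR = 131 − 10Q; setting this equal to 34 gives Q = 9.7 and P = 82.5.
DWL is the triangle between Q = 9.7 and Q = 19.4: ½·(19.4 − 9.7)·(82.5 − 34) = 235.225.

DWL = 235.225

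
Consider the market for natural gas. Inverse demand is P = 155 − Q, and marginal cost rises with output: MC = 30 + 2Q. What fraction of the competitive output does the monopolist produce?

A monopolist chooses Q where MR = MC. MR = 155 − 2Q; setting this equal to 30 + 2Q gives Q = 31.25 and P = 123.75.
Competitive equilibrium sets price equal to marginal cost: 155 − Q = 30 + 2Q, so Q = 125/3 and P = 340/3.
Ratio Q_m/Q_c = 31.25/(125/3) = 0.75.

Q_m/Q_c = 0.75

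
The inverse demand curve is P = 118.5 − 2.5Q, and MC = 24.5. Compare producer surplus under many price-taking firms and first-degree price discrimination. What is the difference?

Perfect competition: P = MC = 24.5, so 118.5 − 2.5Q = 24.5 and Q = 37.6.
PS = (24.5 − 24.5)·37.6 = 0.
A perfectly discriminating monopolist sells every unit with P(Q) ≥ MC(Q), so output equals the competitive quantity Q = 37.6. Each buyer pays their reservation price, so CS = 0 and the firm captures all surplus.
PS = ½·(118.5 − 24.5)·37.6 = 1767.2.
Change in producer surplus: 1767.2 − 0 = 1767.2.

Producer surplus rises by 1767.2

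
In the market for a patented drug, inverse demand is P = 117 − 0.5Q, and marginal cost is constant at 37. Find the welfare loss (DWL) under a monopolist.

DWL = 1600

Under competition P = MC = 37, so Q = (117 − 37)/0.5 = 160.
Monopoly sets MR = MC: 117 − Q = 37 ⇒ Q = 80, P = 117 − 0.5·80 = 77.
DWL is the triangle between Q = 80 and Q = 160: ½·(160 − 80)·(77 − 37) = 1600.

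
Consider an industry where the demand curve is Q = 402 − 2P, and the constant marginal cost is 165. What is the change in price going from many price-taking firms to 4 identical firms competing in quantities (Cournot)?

Inverting demand: P = 201 − 0.5Q.
Under competition P = MC = 165, so Q = (201 − 165)/0.5 = 72.
In a 4-firm Cournot equilibrium, symmetry and the first-order condition give q = (201 − 165)/(2.5) = 14.4. So Q = 57.6 and P = 172.2.
Change in price: 172.2 − 165 = 7.2.

P rises by 7.2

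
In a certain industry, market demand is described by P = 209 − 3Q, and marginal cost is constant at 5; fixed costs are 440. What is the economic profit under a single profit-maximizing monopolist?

A monopolist chooses Q where MR = MC. MR = 209 − 6Q; setting this equal to 5 gives Q = 34 and P = 107.
Profit = (107 − 5)·34 − 440 = 3028.

Profit = 3028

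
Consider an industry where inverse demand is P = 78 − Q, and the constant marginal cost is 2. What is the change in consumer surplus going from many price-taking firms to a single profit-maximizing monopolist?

Consumer surplus falls by 2166

Perfect competition: P = MC = 2, so 78 − Q = 2 and Q = 76.
CS = ½·(78 − 2)·76 = 2888.
Monopoly sets MR = MC: 78 − 2Q = 2 ⇒ Q = 38, P = 78 − 38 = 40.
CS = ½·(78 − 40)·38 = 722.
Change in consumer surplus: 722 − 2888 = −2166.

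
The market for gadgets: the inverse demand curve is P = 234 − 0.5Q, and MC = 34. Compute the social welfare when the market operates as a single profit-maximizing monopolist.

The monopolist equates marginal revenue to marginal cost: 234 − Q = 34, so Q = 200. From demand, P = 134.
CS = ½·(234 − 134)·200 = 10000; PS = (134 − 34)·200 = 20000; TS = 30000.

TS = 30000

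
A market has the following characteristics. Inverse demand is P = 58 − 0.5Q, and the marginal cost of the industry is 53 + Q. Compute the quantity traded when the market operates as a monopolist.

Monopoly sets MR = MC: 58 − Q = 53 + Q ⇒ Q = 2.5, P = 58 − 0.5·2.5 = 56.75.

Q = 2.5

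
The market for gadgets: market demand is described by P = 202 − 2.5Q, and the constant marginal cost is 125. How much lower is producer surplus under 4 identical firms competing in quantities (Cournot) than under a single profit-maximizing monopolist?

PS falls by 213.444

The monopolist equates marginal revenue to marginal cost: 202 − 5Q = 125, so Q = 15.4. From demand, P = 163.5.
PS = (163.5 − 125)·15.4 = 592.9.
Cournot with 4 identical firms: the symmetric best-response condition is 202 − 12.5q = 125. Each firm produces q = 6.16, total output Q = 24.64, price P = 140.4.
PS = (140.4 − 125)·24.64 = 379.456.
Change in producer surplus: 379.456 − 592.9 = −213.444.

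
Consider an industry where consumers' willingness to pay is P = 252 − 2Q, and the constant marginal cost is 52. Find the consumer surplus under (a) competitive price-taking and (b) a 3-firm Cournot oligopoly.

Competition: CS = 10000; Cournot: CS = 5625

Under competition P = MC = 52, so Q = (252 − 52)/2 = 100.
CS = ½·(252 − 52)·100 = 10000.
In a 3-firm Cournot equilibrium, symmetry and the first-order condition give q = (252 − 52)/(8) = 25. So Q = 75 and P = 102.
CS = ½·(252 − 102)·75 = 5625.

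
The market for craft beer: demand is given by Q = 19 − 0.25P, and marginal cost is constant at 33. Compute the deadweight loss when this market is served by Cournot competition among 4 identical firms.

DWL = 9.245

Inverting demand: P = 76 − 4Q.
Competitive firms price at marginal cost: P = 33, giving Q = 10.75.
Cournot with 4 identical firms: the symmetric best-response condition is 76 − 20q = 33. Each firm produces q = 2.15, total output Q = 8.6, price P = 41.6.
DWL is the triangle between Q = 8.6 and Q = 10.75: ½·(10.75 − 8.6)·(41.6 − 33) = 9.245.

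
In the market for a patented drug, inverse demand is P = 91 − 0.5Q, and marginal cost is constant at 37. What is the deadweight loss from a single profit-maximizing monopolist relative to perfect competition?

Under competition P = MC = 37, so Q = (91 − 37)/0.5 = 108.
A monopolist chooses Q where MR = MC. MR = 91 − Q; setting this equal to 37 gives Q = 54 and P = 64.
DWL is the triangle between Q = 54 and Q = 108: ½·(108 − 54)·(64 − 37) = 729.

DWL = 729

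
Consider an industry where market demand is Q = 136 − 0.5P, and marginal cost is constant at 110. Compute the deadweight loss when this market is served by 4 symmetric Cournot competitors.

DWL = 262.44

Inverting demand: P = 272 − 2Q.
Under competition P = MC = 110, so Q = (272 − 110)/2 = 81.
Cournot with 4 identical firms: the symmetric best-response condition is 272 − 10q = 110. Each firm produces q = 16.2, total output Q = 64.8, price P = 142.4.
DWL is the triangle between Q = 64.8 and Q = 81: ½·(81 − 64.8)·(142.4 − 110) = 262.44.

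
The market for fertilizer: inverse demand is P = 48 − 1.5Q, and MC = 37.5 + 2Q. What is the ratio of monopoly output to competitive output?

Q_m/Q_c = 0.7

Monopoly sets MR = MC: 48 − 3Q = 37.5 + 2Q ⇒ Q = 2.1, P = 48 − 1.5·2.1 = 44.85.
Competitive equilibrium sets price equal to marginal cost: 48 − 1.5Q = 37.5 + 2Q, so Q = 3 and P = 43.5.
Ratio Q_m/Q_c = 2.1/3 = 0.7.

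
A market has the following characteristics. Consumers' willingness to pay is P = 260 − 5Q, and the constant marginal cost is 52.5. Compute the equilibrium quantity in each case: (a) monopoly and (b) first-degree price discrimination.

Monopoly: Q = 20.75; Perfect PD: Q = 41.5

A monopolist chooses Q where MR = MC. MR = 260 − 10Q; setting this equal to 52.5 gives Q = 20.75 and P = 156.25.
With perfect price discrimination, output is the efficient level Q = 41.5 (where demand meets MC), but every buyer pays their willingness to pay: CS = 0 and PS = total surplus.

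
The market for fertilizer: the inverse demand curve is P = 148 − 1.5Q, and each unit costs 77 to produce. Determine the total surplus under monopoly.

Monopoly sets MR = MC: 148 − 3Q = 77 ⇒ Q = 71/3, P = 148 − 1.5·71/3 = 112.5.
CS = ½·(148 − 112.5)·71/3 = 5041/12; PS = (112.5 − 77)·71/3 = 5041/6; TS = 1260.25.

TS = 1260.25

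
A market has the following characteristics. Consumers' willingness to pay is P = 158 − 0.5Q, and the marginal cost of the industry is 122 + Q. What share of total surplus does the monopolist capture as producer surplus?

PS/TS = 0.8

Monopoly sets MR = MC: 158 − Q = 122 + Q ⇒ Q = 18, P = 158 − 0.5·18 = 149.
CS = ½·(158 − 149)·18 = 81.
PS = P·Q − VC(Q) = 149·18 − (122·18 + ½·1·18²) = 324.
Share captured = PS/TS = 324/405 = 0.8.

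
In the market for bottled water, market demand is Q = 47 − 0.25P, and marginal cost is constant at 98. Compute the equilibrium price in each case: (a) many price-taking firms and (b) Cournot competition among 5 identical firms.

Inverting demand: P = 188 − 4Q.
Perfect competition: P = MC = 98, so 188 − 4Q = 98 and Q = 22.5.
In a 5-firm Cournot equilibrium, symmetry and the first-order condition give q = (188 − 98)/(24) = 3.75. So Q = 18.75 and P = 113.

Competition: P = 98; Cournot: P = 113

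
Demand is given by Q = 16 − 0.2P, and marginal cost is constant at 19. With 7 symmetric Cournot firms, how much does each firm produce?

Inverting demand: P = 80 − 5Q.
With 7 symmetric Cournot firms, each firm's FOC gives 80 − 40q = 19, so q = 1.525, Q = 7·1.525 = 10.675, and P = 26.625.

q_i = 1.525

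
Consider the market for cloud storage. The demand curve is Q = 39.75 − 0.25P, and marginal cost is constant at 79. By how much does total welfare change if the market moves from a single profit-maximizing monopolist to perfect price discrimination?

Inverting demand: P = 159 − 4Q.
A monopolist chooses Q where MR = MC. MR = 159 − 8Q; setting this equal to 79 gives Q = 10 and P = 119.
CS = ½·(159 − 119)·10 = 200; PS = (119 − 79)·10 = 400; TS = 600.
With perfect price discrimination, output is the efficient level Q = 20 (where demand meets MC), but every buyer pays their willingness to pay: CS = 0 and PS = total surplus.
TS = 800 (equal to competitive TS).
Change in total welfare: 800 − 600 = 200.

Total welfare rises by 200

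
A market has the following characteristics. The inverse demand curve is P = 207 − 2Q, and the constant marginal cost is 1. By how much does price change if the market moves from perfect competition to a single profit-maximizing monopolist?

Price rises by 103

Under competition P = MC = 1, so Q = (207 − 1)/2 = 103.
Monopoly sets MR = MC: 207 − 4Q = 1 ⇒ Q = 51.5, P = 207 − 2·51.5 = 104.
Change in price: 104 − 1 = 103.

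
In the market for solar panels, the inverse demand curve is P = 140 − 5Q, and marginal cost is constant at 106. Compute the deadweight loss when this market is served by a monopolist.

DWL = 28.9

Perfect competition: P = MC = 106, so 140 − 5Q = 106 and Q = 6.8.
A monopolist chooses Q where MR = MC. MR = 140 − 10Q; setting this equal to 106 gives Q = 3.4 and P = 123.
DWL is the triangle between Q = 3.4 and Q = 6.8: ½·(6.8 − 3.4)·(123 − 106) = 28.9.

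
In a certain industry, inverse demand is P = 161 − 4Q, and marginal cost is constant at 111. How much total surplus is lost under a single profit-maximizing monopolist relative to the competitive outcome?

DWL = 78.125

Perfect competition: P = MC = 111, so 161 − 4Q = 111 and Q = 12.5.
A monopolist chooses Q where MR = MC. MR = 161 − 8Q; setting this equal to 111 gives Q = 6.25 and P = 136.
DWL is the triangle between Q = 6.25 and Q = 12.5: ½·(12.5 − 6.25)·(136 − 111) = 78.125.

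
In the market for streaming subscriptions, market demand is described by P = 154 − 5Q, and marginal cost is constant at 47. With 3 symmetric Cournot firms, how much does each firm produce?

Cournot with 3 identical firms: the symmetric best-response condition is 154 − 20q = 47. Each firm produces q = 5.35, total output Q = 16.05, price P = 73.75.

q_i = 5.35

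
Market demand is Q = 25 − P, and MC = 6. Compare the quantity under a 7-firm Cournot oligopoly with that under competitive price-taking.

Cournot: Q = 16.625; Competition: Q = 19

Inverting demand: P = 25 − Q.
Cournot with 7 identical firms: the symmetric best-response condition is 25 − 8q = 6. Each firm produces q = 2.375, total output Q = 16.625, price P = 8.375.
Perfect competition: P = MC = 6, so 25 − Q = 6 and Q = 19.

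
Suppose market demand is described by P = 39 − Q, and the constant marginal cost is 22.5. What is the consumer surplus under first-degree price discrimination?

Under first-degree price discrimination the firm charges each unit its demand price and produces up to where P = MC, i.e. Q = 16.5. Consumer surplus is zero; producer surplus equals total surplus.
CS = 0.

CS = 0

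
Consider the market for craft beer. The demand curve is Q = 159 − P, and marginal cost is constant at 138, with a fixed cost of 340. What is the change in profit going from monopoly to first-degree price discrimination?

Inverting demand: P = 159 − Q.
A monopolist chooses Q where MR = MC. MR = 159 − 2Q; setting this equal to 138 gives Q = 10.5 and P = 148.5.
Profit = (148.5 − 138)·10.5 − 340 = −229.75.
With perfect price discrimination, output is the efficient level Q = 21 (where demand meets MC), but every buyer pays their willingness to pay: CS = 0 and PS = total surplus.
PS equals the full surplus area, 220.5. Profit = 220.5 − 340 = −119.5.
Change in profit: −119.5 − −229.75 = 110.25.

π rises by 110.25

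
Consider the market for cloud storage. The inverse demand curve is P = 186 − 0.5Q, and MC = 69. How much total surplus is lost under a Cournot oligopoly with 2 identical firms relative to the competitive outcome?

Competitive firms price at marginal cost: P = 69, giving Q = 234.
With 2 symmetric Cournot firms, each firm's FOC gives 186 − 1.5q = 69, so q = 78, Q = 2·78 = 156, and P = 108.
DWL is the triangle between Q = 156 and Q = 234: ½·(234 − 156)·(108 − 69) = 1521.

DWL = 1521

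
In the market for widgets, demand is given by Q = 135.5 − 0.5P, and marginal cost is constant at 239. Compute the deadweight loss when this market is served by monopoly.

DWL = 64

Inverting demand: P = 271 − 2Q.
Under competition P = MC = 239, so Q = (271 − 239)/2 = 16.
A monopolist chooses Q where MR = MC. MR = 271 − 4Q; setting this equal to 239 gives Q = 8 and P = 255.
DWL is the triangle between Q = 8 and Q = 16: ½·(16 − 8)·(255 − 239) = 64.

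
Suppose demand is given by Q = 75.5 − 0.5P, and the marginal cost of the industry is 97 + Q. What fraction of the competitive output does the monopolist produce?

Inverting demand: P = 151 − 2Q.
The monopolist equates marginal revenue to marginal cost: 151 − 4Q = 97 + Q, so Q = 10.8. From demand, P = 129.4.
Competitive equilibrium sets price equal to marginal cost: 151 − 2Q = 97 + Q, so Q = 18 and P = 115.
Ratio Q_m/Q_c = 10.8/18 = 0.6.

Q_m/Q_c = 0.6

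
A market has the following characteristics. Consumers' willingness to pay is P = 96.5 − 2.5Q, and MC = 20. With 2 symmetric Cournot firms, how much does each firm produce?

With 2 symmetric Cournot firms, each firm's FOC gives 96.5 − 7.5q = 20, so q = 10.2, Q = 2·10.2 = 20.4, and P = 45.5.

q_i = 10.2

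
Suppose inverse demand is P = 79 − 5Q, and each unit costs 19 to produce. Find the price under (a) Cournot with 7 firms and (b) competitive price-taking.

Cournot: P = 26.5; Competition: P = 19

In a 7-firm Cournot equilibrium, symmetry and the first-order condition give q = (79 − 19)/(40) = 1.5. So Q = 10.5 and P = 26.5.
Under competition P = MC = 19, so Q = (79 − 19)/5 = 12.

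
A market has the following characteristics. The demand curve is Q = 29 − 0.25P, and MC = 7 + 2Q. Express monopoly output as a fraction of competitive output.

Inverting demand: P = 116 − 4Q.
The monopolist equates marginal revenue to marginal cost: 116 − 8Q = 7 + 2Q, so Q = 10.9. From demand, P = 72.4.
Competitive equilibrium sets price equal to marginal cost: 116 − 4Q = 7 + 2Q, so Q = 109/6 and P = 130/3.
Ratio Q_m/Q_c = 10.9/(109/6) = 0.6.

Q_m/Q_c = 0.6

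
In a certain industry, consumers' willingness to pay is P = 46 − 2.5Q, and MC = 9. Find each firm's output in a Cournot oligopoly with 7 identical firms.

q_i = 1.85

In a 7-firm Cournot equilibrium, symmetry and the first-order condition give q = (46 − 9)/(20) = 1.85. So Q = 12.95 and P = 13.625.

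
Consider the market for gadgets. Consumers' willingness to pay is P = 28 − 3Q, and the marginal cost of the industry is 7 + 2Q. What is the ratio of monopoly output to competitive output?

Monopoly sets MR = MC: 28 − 6Q = 7 + 2Q ⇒ Q = 2.625, P = 28 − 3·2.625 = 20.125.
Competitive equilibrium sets price equal to marginal cost: 28 − 3Q = 7 + 2Q, so Q = 4.2 and P = 15.4.
Ratio Q_m/Q_c = 2.625/4.2 = 0.625.

Q_m/Q_c = 0.625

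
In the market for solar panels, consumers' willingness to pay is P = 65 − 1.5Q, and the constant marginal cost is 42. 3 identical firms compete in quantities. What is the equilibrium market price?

With 3 symmetric Cournot firms, each firm's FOC gives 65 − 6q = 42, so q = 23/6, Q = 3·23/6 = 11.5, and P = 47.75.

P = 47.75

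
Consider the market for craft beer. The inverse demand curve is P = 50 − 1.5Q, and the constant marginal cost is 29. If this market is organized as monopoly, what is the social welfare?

The monopolist equates marginal revenue to marginal cost: 50 − 3Q = 29, so Q = 7. From demand, P = 39.5.
CS = ½·(50 − 39.5)·7 = 36.75; PS = (39.5 − 29)·7 = 73.5; TS = 110.25.

TS = 110.25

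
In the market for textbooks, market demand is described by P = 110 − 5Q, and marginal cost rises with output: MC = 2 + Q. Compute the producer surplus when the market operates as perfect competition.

Competitive equilibrium sets price equal to marginal cost: 110 − 5Q = 2 + Q, so Q = 18 and P = 20.
PS = P·Q − VC(Q) = 20·18 − (2·18 + ½·1·18²) = 162.

PS = 162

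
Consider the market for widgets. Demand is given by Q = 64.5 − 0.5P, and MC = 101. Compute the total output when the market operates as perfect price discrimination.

Inverting demand: P = 129 − 2Q.
With perfect price discrimination, output is the efficient level Q = 14 (where demand meets MC), but every buyer pays their willingness to pay: CS = 0 and PS = total surplus.

Q = 14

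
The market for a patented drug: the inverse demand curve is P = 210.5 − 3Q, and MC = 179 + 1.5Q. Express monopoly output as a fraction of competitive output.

A monopolist chooses Q where MR = MC. MR = 210.5 − 6Q; setting this equal to 179 + 1.5Q gives Q = 4.2 and P = 197.9.
Competitive equilibrium sets price equal to marginal cost: 210.5 − 3Q = 179 + 1.5Q, so Q = 7 and P = 189.5.
Ratio Q_m/Q_c = 4.2/7 = 0.6.

Q_m/Q_c = 0.6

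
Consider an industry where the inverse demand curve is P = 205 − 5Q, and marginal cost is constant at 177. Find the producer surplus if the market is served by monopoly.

A monopolist chooses Q where MR = MC. MR = 205 − 10Q; setting this equal to 177 gives Q = 2.8 and P = 191.
PS = (191 − 177)·2.8 = 39.2.

PS = 39.2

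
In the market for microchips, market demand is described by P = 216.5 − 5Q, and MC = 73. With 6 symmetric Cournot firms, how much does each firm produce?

In a 6-firm Cournot equilibrium, symmetry and the first-order condition give q = (216.5 − 73)/(35) = 4.1. So Q = 24.6 and P = 93.5.

q_i = 4.1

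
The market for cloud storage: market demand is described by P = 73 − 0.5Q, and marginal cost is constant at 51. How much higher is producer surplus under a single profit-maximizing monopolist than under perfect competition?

PS rises by 242

Competitive firms price at marginal cost: P = 51, giving Q = 44.
PS = (51 − 51)·44 = 0.
Monopoly sets MR = MC: 73 − Q = 51 ⇒ Q = 22, P = 73 − 0.5·22 = 62.
PS = (62 − 51)·22 = 242.
Change in producer surplus: 242 − 0 = 242.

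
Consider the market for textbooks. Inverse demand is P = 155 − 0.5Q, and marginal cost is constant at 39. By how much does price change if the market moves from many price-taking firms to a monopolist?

Perfect competition: P = MC = 39, so 155 − 0.5Q = 39 and Q = 232.
Monopoly sets MR = MC: 155 − Q = 39 ⇒ Q = 116, P = 155 − 0.5·116 = 97.
Change in price: 97 − 39 = 58.

P rises by 58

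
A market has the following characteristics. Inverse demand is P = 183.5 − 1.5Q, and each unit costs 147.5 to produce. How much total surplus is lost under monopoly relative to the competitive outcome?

DWL = 108

Competitive firms price at marginal cost: P = 147.5, giving Q = 24.
Monopoly sets MR = MC: 183.5 − 3Q = 147.5 ⇒ Q = 12, P = 183.5 − 1.5·12 = 165.5.
DWL is the triangle between Q = 12 and Q = 24: ½·(24 − 12)·(165.5 − 147.5) = 108.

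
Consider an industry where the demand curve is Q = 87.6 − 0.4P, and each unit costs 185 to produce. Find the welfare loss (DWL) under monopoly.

Inverting demand: P = 219 − 2.5Q.
Perfect competition: P = MC = 185, so 219 − 2.5Q = 185 and Q = 13.6.
Monopoly sets MR = MC: 219 − 5Q = 185 ⇒ Q = 6.8, P = 219 − 2.5·6.8 = 202.
DWL is the triangle between Q = 6.8 and Q = 13.6: ½·(13.6 − 6.8)·(202 − 185) = 57.8.

DWL = 57.8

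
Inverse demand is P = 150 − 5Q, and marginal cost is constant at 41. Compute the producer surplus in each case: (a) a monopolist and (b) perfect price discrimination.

Monopoly: PS = 594.05; Perfect PD: PS = 1188.1

A monopolist chooses Q where MR = MC. MR = 150 − 10Q; setting this equal to 41 gives Q = 10.9 and P = 95.5.
PS = (95.5 − 41)·10.9 = 594.05.
Under first-degree price discrimination the firm charges each unit its demand price and produces up to where P = MC, i.e. Q = 21.8. Consumer surplus is zero; producer surplus equals total surplus.
PS = ½·(150 − 41)·21.8 = 1188.1.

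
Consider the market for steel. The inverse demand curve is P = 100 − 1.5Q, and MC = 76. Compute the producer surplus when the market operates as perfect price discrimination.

PS = 192

With perfect price discrimination, output is the efficient level Q = 16 (where demand meets MC), but every buyer pays their willingness to pay: CS = 0 and PS = total surplus.
PS = ½·(100 − 76)·16 = 192.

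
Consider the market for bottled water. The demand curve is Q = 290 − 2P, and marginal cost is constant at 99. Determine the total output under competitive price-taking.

Q = 92

Inverting demand: P = 145 − 0.5Q.
Competitive firms price at marginal cost: P = 99, giving Q = 92.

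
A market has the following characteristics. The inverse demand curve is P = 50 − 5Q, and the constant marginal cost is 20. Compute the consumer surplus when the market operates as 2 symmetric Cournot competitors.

CS = 40

With 2 symmetric Cournot firms, each firm's FOC gives 50 − 15q = 20, so q = 2, Q = 2·2 = 4, and P = 30.
CS = ½·(50 − 30)·4 = 40.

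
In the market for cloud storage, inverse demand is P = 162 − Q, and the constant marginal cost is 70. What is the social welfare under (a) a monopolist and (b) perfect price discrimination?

Monopoly sets MR = MC: 162 − 2Q = 70 ⇒ Q = 46, P = 162 − 46 = 116.
CS = ½·(162 − 116)·46 = 1058; PS = (116 − 70)·46 = 2116; TS = 3174.
With perfect price discrimination, output is the efficient level Q = 92 (where demand meets MC), but every buyer pays their willingness to pay: CS = 0 and PS = total surplus.
TS = 4232 (equal to competitive TS).

Monopoly: TS = 3174; Perfect PD: TS = 4232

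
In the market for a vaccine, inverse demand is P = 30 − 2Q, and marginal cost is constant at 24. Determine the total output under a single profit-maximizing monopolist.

Monopoly sets MR = MC: 30 − 4Q = 24 ⇒ Q = 1.5, P = 30 − 2·1.5 = 27.

Q = 1.5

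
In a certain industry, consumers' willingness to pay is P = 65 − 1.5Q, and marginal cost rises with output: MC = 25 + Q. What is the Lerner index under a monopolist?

Lerner index = 0.3

Monopoly sets MR = MC: 65 − 3Q = 25 + Q ⇒ Q = 10, P = 65 − 1.5·10 = 50.
Lerner index = (P − MC)/P = (50 − 35)/50 = 0.3.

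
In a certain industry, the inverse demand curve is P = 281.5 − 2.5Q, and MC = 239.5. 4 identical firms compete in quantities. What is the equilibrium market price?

P = 247.9

In a 4-firm Cournot equilibrium, symmetry and the first-order condition give q = (281.5 − 239.5)/(12.5) = 3.36. So Q = 13.44 and P = 247.9.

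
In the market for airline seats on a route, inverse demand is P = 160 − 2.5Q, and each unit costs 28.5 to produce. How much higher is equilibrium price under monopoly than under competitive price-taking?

Competitive firms price at marginal cost: P = 28.5, giving Q = 52.6.
The monopolist equates marginal revenue to marginal cost: 160 − 5Q = 28.5, so Q = 26.3. From demand, P = 94.25.
Change in equilibrium price: 94.25 − 28.5 = 65.75.

P rises by 65.75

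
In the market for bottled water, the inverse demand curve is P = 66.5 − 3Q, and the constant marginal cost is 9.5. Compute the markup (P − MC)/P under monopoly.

Lerner index = 0.75

Monopoly sets MR = MC: 66.5 − 6Q = 9.5 ⇒ Q = 9.5, P = 66.5 − 3·9.5 = 38.
Lerner index = (P − MC)/P = (38 − 9.5)/38 = 0.75.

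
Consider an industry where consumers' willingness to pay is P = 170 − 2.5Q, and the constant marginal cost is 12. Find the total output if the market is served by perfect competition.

Competitive firms price at marginal cost: P = 12, giving Q = 63.2.

Q = 63.2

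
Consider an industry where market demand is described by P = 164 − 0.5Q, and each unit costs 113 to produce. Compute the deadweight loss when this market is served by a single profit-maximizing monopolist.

DWL = 650.25

Perfect competition: P = MC = 113, so 164 − 0.5Q = 113 and Q = 102.
Monopoly sets MR = MC: 164 − Q = 113 ⇒ Q = 51, P = 164 − 0.5·51 = 138.5.
DWL is the triangle between Q = 51 and Q = 102: ½·(102 − 51)·(138.5 − 113) = 650.25.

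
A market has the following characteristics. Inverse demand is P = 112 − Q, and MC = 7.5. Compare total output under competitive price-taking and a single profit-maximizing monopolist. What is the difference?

Total output falls by 52.25

Competitive firms price at marginal cost: P = 7.5, giving Q = 104.5.
A monopolist chooses Q where MR = MC. MR = 112 − 2Q; setting this equal to 7.5 gives Q = 52.25 and P = 59.75.
Change in total output: 52.25 − 104.5 = −52.25.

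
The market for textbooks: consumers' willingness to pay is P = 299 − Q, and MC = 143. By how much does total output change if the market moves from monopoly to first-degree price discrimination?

Monopoly sets MR = MC: 299 − 2Q = 143 ⇒ Q = 78, P = 299 − 78 = 221.
Under first-degree price discrimination the firm charges each unit its demand price and produces up to where P = MC, i.e. Q = 156. Consumer surplus is zero; producer surplus equals total surplus.
Change in total output: 156 − 78 = 78.

Q rises by 78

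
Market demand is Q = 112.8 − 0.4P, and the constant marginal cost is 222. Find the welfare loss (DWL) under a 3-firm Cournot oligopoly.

Inverting demand: P = 282 − 2.5Q.
Perfect competition: P = MC = 222, so 282 − 2.5Q = 222 and Q = 24.
In a 3-firm Cournot equilibrium, symmetry and the first-order condition give q = (282 − 222)/(10) = 6. So Q = 18 and P = 237.
DWL is the triangle between Q = 18 and Q = 24: ½·(24 − 18)·(237 − 222) = 45.

DWL = 45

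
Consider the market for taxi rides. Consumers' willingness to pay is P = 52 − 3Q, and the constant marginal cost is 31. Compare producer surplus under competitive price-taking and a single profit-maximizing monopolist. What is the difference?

PS rises by 36.75

Perfect competition: P = MC = 31, so 52 − 3Q = 31 and Q = 7.
PS = (31 − 31)·7 = 0.
Monopoly sets MR = MC: 52 − 6Q = 31 ⇒ Q = 3.5, P = 52 − 3·3.5 = 41.5.
PS = (41.5 − 31)·3.5 = 36.75.
Change in producer surplus: 36.75 − 0 = 36.75.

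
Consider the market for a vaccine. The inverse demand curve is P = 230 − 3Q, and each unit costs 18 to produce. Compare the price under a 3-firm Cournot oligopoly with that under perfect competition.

Cournot: P = 71; Competition: P = 18

Cournot with 3 identical firms: the symmetric best-response condition is 230 − 12q = 18. Each firm produces q = 53/3, total output Q = 53, price P = 71.
Competitive firms price at marginal cost: P = 18, giving Q = 212/3.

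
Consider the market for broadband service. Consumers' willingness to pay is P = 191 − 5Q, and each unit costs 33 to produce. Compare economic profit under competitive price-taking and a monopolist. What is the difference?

Economic profit rises by 1248.2

Competitive firms price at marginal cost: P = 33, giving Q = 31.6.
Profit = (33 − 33)·31.6 = 0.
The monopolist equates marginal revenue to marginal cost: 191 − 10Q = 33, so Q = 15.8. From demand, P = 112.
Profit = (112 − 33)·15.8 = 1248.2.
Change in economic profit: 1248.2 − 0 = 1248.2.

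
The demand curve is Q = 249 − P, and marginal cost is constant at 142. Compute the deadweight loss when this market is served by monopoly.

Inverting demand: P = 249 − Q.
Perfect competition: P = MC = 142, so 249 − Q = 142 and Q = 107.
A monopolist chooses Q where MR = MC. MR = 249 − 2Q; setting this equal to 142 gives Q = 53.5 and P = 195.5.
DWL is the triangle between Q = 53.5 and Q = 107: ½·(107 − 53.5)·(195.5 − 142) = 1431.125.

DWL = 1431.125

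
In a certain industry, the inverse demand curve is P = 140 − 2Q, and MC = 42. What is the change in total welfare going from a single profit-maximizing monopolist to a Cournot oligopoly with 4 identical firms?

A monopolist chooses Q where MR = MC. MR = 140 − 4Q; setting this equal to 42 gives Q = 24.5 and P = 91.
CS = ½·(140 − 91)·24.5 = 600.25; PS = (91 − 42)·24.5 = 1200.5; TS = 1800.75.
Cournot with 4 identical firms: the symmetric best-response condition is 140 − 10q = 42. Each firm produces q = 9.8, total output Q = 39.2, price P = 61.6.
CS = ½·(140 − 61.6)·39.2 = 1536.64; PS = (61.6 − 42)·39.2 = 768.32; TS = 2304.96.
Change in total welfare: 2304.96 − 1800.75 = 504.21.

Total welfare rises by 504.21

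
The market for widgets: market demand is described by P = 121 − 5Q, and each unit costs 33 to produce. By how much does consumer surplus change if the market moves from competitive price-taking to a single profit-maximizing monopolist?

Perfect competition: P = MC = 33, so 121 − 5Q = 33 and Q = 17.6.
CS = ½·(121 − 33)·17.6 = 774.4.
The monopolist equates marginal revenue to marginal cost: 121 − 10Q = 33, so Q = 8.8. From demand, P = 77.
CS = ½·(121 − 77)·8.8 = 193.6.
Change in consumer surplus: 193.6 − 774.4 = −580.8.

CS falls by 580.8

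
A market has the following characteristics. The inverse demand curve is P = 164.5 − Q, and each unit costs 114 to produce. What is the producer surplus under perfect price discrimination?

A perfectly discriminating monopolist sells every unit with P(Q) ≥ MC(Q), so output equals the competitive quantity Q = 50.5. Each buyer pays their reservation price, so CS = 0 and the firm captures all surplus.
PS = ½·(164.5 − 114)·50.5 = 1275.125.

PS = 1275.125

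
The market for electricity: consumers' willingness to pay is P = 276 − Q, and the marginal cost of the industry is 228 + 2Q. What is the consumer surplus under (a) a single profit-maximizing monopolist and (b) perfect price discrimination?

Monopoly: CS = 72; Perfect PD: CS = 0

The monopolist equates marginal revenue to marginal cost: 276 − 2Q = 228 + 2Q, so Q = 12. From demand, P = 264.
CS = ½·(276 − 264)·12 = 72.
With perfect price discrimination, output is the efficient level Q = 16 (where demand meets MC), but every buyer pays their willingness to pay: CS = 0 and PS = total surplus.
CS = 0.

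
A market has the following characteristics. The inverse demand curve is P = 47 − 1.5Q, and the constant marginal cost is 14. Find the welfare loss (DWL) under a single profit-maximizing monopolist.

DWL = 90.75

Competitive firms price at marginal cost: P = 14, giving Q = 22.
Monopoly sets MR = MC: 47 − 3Q = 14 ⇒ Q = 11, P = 47 − 1.5·11 = 30.5.
DWL is the triangle between Q = 11 and Q = 22: ½·(22 − 11)·(30.5 − 14) = 90.75.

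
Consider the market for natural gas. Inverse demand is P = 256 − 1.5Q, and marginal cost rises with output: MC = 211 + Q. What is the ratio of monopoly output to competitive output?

A monopolist chooses Q where MR = MC. MR = 256 − 3Q; setting this equal to 211 + Q gives Q = 11.25 and P = 239.125.
Under competition P = MC: 256 − 1.5Q = 211 + Q ⇒ Q = 18, P = 229.
Ratio Q_m/Q_c = 11.25/18 = 0.625.

Q_m/Q_c = 0.625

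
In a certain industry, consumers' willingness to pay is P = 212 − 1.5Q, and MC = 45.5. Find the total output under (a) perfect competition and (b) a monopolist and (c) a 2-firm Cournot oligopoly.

Under competition P = MC = 45.5, so Q = (212 − 45.5)/1.5 = 111.
Monopoly sets MR = MC: 212 − 3Q = 45.5 ⇒ Q = 55.5, P = 212 − 1.5·55.5 = 128.75.
In a 2-firm Cournot equilibrium, symmetry and the first-order condition give q = (212 − 45.5)/(4.5) = 37. So Q = 74 and P = 101.

Competition: Q = 111; Monopoly: Q = 55.5; Cournot: Q = 74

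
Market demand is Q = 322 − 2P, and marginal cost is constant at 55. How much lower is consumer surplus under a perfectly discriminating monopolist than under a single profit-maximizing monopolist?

Consumer surplus falls by 2809

Inverting demand: P = 161 − 0.5Q.
Monopoly sets MR = MC: 161 − Q = 55 ⇒ Q = 106, P = 161 − 0.5·106 = 108.
CS = ½·(161 − 108)·106 = 2809.
A perfectly discriminating monopolist sells every unit with P(Q) ≥ MC(Q), so output equals the competitive quantity Q = 212. Each buyer pays their reservation price, so CS = 0 and the firm captures all surplus.
CS = 0.
Change in consumer surplus: 0 − 2809 = −2809.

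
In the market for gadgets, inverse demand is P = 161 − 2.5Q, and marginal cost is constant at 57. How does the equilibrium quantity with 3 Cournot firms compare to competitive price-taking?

Cournot: Q = 31.2; Competition: Q = 41.6

With 3 symmetric Cournot firms, each firm's FOC gives 161 − 10q = 57, so q = 10.4, Q = 3·10.4 = 31.2, and P = 83.
Under competition P = MC = 57, so Q = (161 − 57)/2.5 = 41.6.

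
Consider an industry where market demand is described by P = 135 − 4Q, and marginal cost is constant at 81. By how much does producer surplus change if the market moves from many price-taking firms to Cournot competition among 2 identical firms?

Under competition P = MC = 81, so Q = (135 − 81)/4 = 13.5.
PS = (81 − 81)·13.5 = 0.
With 2 symmetric Cournot firms, each firm's FOC gives 135 − 12q = 81, so q = 4.5, Q = 2·4.5 = 9, and P = 99.
PS = (99 − 81)·9 = 162.
Change in producer surplus: 162 − 0 = 162.

PS rises by 162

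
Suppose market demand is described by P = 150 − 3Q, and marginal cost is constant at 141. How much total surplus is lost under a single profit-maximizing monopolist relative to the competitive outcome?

DWL = 3.375

Under competition P = MC = 141, so Q = (150 − 141)/3 = 3.
A monopolist chooses Q where MR = MC. MR = 150 − 6Q; setting this equal to 141 gives Q = 1.5 and P = 145.5.
DWL is the triangle between Q = 1.5 and Q = 3: ½·(3 − 1.5)·(145.5 − 141) = 3.375.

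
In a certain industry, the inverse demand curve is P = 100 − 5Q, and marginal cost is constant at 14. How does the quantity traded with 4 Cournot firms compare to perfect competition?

With 4 symmetric Cournot firms, each firm's FOC gives 100 − 25q = 14, so q = 3.44, Q = 4·3.44 = 13.76, and P = 31.2.
Under competition P = MC = 14, so Q = (100 − 14)/5 = 17.2.

Cournot: Q = 13.76; Competition: Q = 17.2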